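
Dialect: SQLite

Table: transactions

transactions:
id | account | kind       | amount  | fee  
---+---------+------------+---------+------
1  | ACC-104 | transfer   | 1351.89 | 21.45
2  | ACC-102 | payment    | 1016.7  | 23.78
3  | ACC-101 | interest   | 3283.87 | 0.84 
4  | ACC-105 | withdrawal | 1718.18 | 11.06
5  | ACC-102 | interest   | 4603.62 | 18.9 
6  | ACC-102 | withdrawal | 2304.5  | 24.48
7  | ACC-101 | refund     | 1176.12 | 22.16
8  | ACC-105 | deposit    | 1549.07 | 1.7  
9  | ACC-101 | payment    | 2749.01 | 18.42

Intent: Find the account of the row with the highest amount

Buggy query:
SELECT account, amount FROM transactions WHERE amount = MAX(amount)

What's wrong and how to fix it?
Bug: MAX(amount) is an aggregate and cannot be used directly in WHERE

Fix: Use a subquery: WHERE amount = (SELECT MAX(amount) FROM transactions)

Corrected query:
SELECT account, amount FROM transactions WHERE amount = (SELECT MAX(amount) FROM transactions)

Result:
account | amount 
--------+--------
ACC-102 | 4603.62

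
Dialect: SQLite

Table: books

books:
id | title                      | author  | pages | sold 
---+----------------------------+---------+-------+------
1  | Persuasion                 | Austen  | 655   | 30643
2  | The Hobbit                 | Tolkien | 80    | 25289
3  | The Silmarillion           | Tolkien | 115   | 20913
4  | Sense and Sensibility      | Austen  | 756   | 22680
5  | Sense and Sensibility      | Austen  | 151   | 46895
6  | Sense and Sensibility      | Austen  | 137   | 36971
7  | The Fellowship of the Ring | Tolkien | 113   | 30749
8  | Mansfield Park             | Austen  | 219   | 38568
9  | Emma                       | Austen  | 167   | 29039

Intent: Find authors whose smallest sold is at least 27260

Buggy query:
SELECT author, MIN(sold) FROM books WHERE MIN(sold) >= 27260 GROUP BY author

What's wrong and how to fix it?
Bug: Aggregates like MIN are computed per group after WHERE runs

Fix: Use HAVING for the per-group MIN condition

Corrected query:
SELECT author, MIN(sold) FROM books GROUP BY author HAVING MIN(sold) >= 27260

Result:
(no rows)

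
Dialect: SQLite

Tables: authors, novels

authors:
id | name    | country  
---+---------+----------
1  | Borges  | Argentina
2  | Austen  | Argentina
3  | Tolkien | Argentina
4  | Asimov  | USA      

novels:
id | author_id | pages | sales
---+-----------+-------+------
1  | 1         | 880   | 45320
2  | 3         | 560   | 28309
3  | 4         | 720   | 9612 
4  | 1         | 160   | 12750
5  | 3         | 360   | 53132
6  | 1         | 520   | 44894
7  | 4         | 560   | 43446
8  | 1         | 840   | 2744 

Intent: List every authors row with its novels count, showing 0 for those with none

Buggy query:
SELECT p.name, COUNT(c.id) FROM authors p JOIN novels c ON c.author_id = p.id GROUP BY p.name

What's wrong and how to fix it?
Bug: INNER JOIN drops authors rows that have no matching novels rows

Fix: Switch to LEFT JOIN to retain unmatched parent rows

Corrected query:
SELECT p.name, COUNT(c.id) FROM authors p LEFT JOIN novels c ON c.author_id = p.id GROUP BY p.name

Result:
name    | COUNT(c.id)
--------+------------
Asimov  | 2          
Austen  | 0          
Borges  | 4          
Tolkien | 2          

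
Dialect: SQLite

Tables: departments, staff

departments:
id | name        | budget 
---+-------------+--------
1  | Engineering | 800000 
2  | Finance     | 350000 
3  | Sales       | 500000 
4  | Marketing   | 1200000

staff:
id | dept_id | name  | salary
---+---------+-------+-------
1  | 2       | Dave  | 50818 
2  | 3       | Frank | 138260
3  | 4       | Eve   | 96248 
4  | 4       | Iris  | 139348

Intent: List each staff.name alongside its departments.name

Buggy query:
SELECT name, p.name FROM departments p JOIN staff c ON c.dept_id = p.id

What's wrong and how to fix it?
Bug: 'name' exists in both joined tables, so the database can't tell which one is meant

Fix: Qualify the column with its table alias (c.name)

Corrected query:
SELECT c.name, p.name FROM departments p JOIN staff c ON c.dept_id = p.id

Result:
name  | name     
------+----------
Dave  | Finance  
Frank | Sales    
Eve   | Marketing
Iris  | Marketing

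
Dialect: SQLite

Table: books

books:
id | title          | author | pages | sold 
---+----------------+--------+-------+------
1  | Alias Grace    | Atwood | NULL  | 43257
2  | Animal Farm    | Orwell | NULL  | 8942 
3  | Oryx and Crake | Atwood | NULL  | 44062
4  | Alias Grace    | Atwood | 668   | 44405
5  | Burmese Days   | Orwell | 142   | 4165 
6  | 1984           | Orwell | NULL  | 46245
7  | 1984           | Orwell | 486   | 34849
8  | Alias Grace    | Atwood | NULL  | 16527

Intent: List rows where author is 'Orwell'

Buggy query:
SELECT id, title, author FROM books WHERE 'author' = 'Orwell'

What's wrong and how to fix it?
Bug: 'author' in single quotes is a string literal, not the column; the comparison is literal-vs-literal and never true

Fix: Remove the quotes around the column name (or use double quotes for an identifier)

Corrected query:
SELECT id, title, author FROM books WHERE author = 'Orwell'

Result:
id | title        | author
---+--------------+-------
2  | Animal Farm  | Orwell
5  | Burmese Days | Orwell
6  | 1984         | Orwell
7  | 1984         | Orwell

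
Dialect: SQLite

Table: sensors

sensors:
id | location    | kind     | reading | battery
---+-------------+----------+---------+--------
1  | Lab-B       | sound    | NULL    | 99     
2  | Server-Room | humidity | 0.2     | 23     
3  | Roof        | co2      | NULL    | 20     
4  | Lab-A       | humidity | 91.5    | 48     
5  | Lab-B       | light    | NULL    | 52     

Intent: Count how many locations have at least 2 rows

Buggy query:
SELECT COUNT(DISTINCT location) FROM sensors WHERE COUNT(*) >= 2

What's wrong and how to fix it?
Bug: COUNT(*) cannot appear in WHERE; the per-group count doesn't exist yet

Fix: Group first with HAVING COUNT(*) >= 2, then COUNT the resulting groups

Corrected query:
SELECT COUNT(*) FROM (SELECT location FROM sensors GROUP BY location HAVING COUNT(*) >= 2)

Result:
COUNT(*)
--------
1       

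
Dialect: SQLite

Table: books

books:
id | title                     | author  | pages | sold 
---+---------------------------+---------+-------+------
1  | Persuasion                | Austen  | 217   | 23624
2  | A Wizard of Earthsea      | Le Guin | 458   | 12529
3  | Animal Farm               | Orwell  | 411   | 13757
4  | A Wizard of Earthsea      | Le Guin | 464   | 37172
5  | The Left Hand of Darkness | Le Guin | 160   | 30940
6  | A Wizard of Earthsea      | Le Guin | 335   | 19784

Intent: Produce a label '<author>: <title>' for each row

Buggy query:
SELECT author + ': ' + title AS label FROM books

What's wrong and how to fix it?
Bug: SQLite uses || for string concatenation; + coerces text to numbers (yielding 0)

Fix: Replace + with || to concatenate text

Corrected query:
SELECT author || ': ' || title AS label FROM books

Result:
label                             
----------------------------------
Austen: Persuasion                
Le Guin: A Wizard of Earthsea     
Orwell: Animal Farm               
Le Guin: A Wizard of Earthsea     
Le Guin: The Left Hand of Darkness
Le Guin: A Wizard of Earthsea     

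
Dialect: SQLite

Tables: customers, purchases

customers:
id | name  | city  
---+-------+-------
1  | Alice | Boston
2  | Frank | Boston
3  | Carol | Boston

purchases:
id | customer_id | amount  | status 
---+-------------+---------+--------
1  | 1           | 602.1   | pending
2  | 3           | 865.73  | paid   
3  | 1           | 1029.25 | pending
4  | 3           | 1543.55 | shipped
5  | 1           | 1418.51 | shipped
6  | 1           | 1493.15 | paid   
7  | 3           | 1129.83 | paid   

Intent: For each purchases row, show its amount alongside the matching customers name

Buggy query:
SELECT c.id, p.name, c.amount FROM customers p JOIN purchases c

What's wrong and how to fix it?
Bug: JOIN with no ON clause produces a cartesian product; every purchases row pairs with every customers row

Fix: Add ON c.customer_id = p.id to the JOIN

Corrected query:
SELECT c.id, p.name, c.amount FROM customers p JOIN purchases c ON c.customer_id = p.id

Result:
id | name  | amount 
---+-------+--------
1  | Alice | 602.1  
2  | Carol | 865.73 
3  | Alice | 1029.25
4  | Carol | 1543.55
5  | Alice | 1418.51
6  | Alice | 1493.15
7  | Carol | 1129.83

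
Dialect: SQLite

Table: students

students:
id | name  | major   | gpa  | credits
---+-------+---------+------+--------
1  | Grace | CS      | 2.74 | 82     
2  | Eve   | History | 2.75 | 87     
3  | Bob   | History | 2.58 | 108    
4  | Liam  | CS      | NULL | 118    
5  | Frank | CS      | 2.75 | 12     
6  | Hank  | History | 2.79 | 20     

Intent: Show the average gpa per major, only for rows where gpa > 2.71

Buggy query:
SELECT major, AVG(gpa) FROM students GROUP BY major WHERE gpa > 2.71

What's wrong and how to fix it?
Bug: WHERE cannot follow GROUP BY

Fix: Place WHERE between FROM and GROUP BY

Corrected query:
SELECT major, AVG(gpa) FROM students WHERE gpa > 2.71 GROUP BY major

Result:
major   | AVG(gpa)
--------+---------
CS      | 2.745   
History | 2.77    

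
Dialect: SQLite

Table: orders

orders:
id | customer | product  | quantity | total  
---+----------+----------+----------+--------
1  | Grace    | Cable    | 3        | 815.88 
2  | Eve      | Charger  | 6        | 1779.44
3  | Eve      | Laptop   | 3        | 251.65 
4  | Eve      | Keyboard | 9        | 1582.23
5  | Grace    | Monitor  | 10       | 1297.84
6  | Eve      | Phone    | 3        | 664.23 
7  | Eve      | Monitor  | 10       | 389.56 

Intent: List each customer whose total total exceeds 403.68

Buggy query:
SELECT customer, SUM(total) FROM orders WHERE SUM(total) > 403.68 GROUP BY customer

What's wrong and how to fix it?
Bug: WHERE runs before GROUP BY, so aggregates aren't available there

Fix: Move the aggregate condition to a HAVING clause

Corrected query:
SELECT customer, SUM(total) FROM orders GROUP BY customer HAVING SUM(total) > 403.68

Result:
customer | SUM(total)
---------+-----------
Eve      | 4667.11   
Grace    | 2113.72   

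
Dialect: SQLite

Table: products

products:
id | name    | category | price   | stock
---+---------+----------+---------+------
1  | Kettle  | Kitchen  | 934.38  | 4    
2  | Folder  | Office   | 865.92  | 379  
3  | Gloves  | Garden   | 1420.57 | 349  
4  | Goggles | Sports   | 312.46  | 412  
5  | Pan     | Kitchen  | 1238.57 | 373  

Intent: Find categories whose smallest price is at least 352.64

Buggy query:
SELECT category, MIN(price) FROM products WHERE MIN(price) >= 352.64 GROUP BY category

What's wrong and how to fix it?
Bug: MIN() in WHERE is a misuse of aggregate

Fix: Use HAVING for the per-group MIN condition

Corrected query:
SELECT category, MIN(price) FROM products GROUP BY category HAVING MIN(price) >= 352.64

Result:
category | MIN(price)
---------+-----------
Garden   | 1420.57   
Kitchen  | 934.38    
Office   | 865.92    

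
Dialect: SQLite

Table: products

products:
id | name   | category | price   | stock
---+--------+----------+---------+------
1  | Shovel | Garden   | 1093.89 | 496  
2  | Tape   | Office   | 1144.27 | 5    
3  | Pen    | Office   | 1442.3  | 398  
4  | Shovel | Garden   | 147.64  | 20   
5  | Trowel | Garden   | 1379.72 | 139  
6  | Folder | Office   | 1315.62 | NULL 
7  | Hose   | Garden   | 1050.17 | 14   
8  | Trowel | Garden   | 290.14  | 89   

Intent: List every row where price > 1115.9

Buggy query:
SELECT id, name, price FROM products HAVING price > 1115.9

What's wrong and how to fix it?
Bug: This is a non-aggregate query (no GROUP BY, no aggregates), so in SQLite the HAVING clause is invalid here; a row-level condition belongs in WHERE

Fix: Replace HAVING with WHERE since the condition applies to individual rows

Corrected query:
SELECT id, name, price FROM products WHERE price > 1115.9

Result:
id | name   | price  
---+--------+--------
2  | Tape   | 1144.27
3  | Pen    | 1442.3 
5  | Trowel | 1379.72
6  | Folder | 1315.62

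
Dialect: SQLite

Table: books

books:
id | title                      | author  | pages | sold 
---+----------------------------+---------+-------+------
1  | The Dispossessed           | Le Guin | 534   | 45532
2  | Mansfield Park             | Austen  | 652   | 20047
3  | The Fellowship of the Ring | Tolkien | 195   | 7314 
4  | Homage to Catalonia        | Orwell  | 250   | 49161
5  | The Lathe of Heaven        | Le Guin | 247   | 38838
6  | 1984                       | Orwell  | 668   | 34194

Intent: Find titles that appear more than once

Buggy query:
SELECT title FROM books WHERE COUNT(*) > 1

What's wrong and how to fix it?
Bug: COUNT(*) is an aggregate and cannot be used in WHERE

Fix: GROUP BY title, then filter groups with HAVING COUNT(*) > 1

Corrected query:
SELECT title FROM books GROUP BY title HAVING COUNT(*) > 1

Result:
(no rows)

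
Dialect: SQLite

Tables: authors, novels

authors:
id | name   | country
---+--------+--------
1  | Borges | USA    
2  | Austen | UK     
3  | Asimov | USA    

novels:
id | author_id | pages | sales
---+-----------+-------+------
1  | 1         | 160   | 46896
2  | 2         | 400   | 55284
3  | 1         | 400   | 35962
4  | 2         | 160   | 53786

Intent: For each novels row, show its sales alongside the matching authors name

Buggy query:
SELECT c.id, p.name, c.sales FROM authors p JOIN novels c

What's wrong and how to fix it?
Bug: JOIN with no ON clause produces a cartesian product; every novels row pairs with every authors row

Fix: Specify the join condition linking the foreign key to the parent id

Corrected query:
SELECT c.id, p.name, c.sales FROM authors p JOIN novels c ON c.author_id = p.id

Result:
id | name   | sales
---+--------+------
1  | Borges | 46896
2  | Austen | 55284
3  | Borges | 35962
4  | Austen | 53786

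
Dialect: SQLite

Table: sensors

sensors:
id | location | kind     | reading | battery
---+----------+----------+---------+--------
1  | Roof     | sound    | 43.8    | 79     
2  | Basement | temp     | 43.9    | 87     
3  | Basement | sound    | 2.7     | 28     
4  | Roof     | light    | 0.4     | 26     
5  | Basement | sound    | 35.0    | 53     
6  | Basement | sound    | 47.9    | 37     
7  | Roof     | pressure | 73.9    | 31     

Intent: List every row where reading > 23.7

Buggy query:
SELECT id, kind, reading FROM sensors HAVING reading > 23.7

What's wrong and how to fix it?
Bug: This is a non-aggregate query (no GROUP BY, no aggregates), so in SQLite the HAVING clause is invalid here; a row-level condition belongs in WHERE

Fix: Use WHERE for row-level filtering

Corrected query:
SELECT id, kind, reading FROM sensors WHERE reading > 23.7

Result:
id | kind     | reading
---+----------+--------
1  | sound    | 43.8   
2  | temp     | 43.9   
5  | sound    | 35     
6  | sound    | 47.9   
7  | pressure | 73.9   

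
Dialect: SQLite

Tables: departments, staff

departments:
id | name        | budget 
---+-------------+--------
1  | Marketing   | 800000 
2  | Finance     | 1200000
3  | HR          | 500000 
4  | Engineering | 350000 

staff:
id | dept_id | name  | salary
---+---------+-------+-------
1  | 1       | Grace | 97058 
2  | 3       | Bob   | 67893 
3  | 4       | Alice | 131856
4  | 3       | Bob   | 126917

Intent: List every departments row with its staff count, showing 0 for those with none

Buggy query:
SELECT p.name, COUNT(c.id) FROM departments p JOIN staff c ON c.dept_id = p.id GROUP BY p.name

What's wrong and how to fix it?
Bug: INNER JOIN drops departments rows that have no matching staff rows

Fix: Use LEFT JOIN so parents without children still appear (COUNT(c.id) gives 0)

Corrected query:
SELECT p.name, COUNT(c.id) FROM departments p LEFT JOIN staff c ON c.dept_id = p.id GROUP BY p.name

Result:
name        | COUNT(c.id)
------------+------------
Engineering | 1          
Finance     | 0          
HR          | 2          
Marketing   | 1          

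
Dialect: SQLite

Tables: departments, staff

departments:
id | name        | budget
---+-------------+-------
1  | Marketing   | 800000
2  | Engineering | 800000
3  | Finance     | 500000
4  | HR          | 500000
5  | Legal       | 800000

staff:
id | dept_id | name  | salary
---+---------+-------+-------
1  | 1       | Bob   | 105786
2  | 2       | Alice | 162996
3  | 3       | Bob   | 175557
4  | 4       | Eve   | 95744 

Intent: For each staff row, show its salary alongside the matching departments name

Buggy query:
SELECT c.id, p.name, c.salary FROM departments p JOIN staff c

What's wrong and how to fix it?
Bug: JOIN with no ON clause produces a cartesian product; every staff row pairs with every departments row

Fix: Specify the join condition linking the foreign key to the parent id

Corrected query:
SELECT c.id, p.name, c.salary FROM departments p JOIN staff c ON c.dept_id = p.id

Result:
id | name        | salary
---+-------------+-------
1  | Marketing   | 105786
2  | Engineering | 162996
3  | Finance     | 175557
4  | HR          | 95744 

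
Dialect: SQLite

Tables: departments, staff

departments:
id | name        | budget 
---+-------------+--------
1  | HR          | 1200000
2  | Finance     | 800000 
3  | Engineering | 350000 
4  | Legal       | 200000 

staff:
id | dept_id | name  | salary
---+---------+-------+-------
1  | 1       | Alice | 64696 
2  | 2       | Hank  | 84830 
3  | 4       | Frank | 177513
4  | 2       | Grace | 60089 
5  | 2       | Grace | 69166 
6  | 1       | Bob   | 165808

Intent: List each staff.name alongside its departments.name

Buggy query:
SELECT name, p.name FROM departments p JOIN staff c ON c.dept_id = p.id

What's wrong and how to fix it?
Bug: Both tables have a 'name' column; the unqualified reference is ambiguous

Fix: Qualify the column with its table alias (c.name)

Corrected query:
SELECT c.name, p.name FROM departments p JOIN staff c ON c.dept_id = p.id

Result:
name  | name   
------+--------
Alice | HR     
Hank  | Finance
Frank | Legal  
Grace | Finance
Grace | Finance
Bob   | HR     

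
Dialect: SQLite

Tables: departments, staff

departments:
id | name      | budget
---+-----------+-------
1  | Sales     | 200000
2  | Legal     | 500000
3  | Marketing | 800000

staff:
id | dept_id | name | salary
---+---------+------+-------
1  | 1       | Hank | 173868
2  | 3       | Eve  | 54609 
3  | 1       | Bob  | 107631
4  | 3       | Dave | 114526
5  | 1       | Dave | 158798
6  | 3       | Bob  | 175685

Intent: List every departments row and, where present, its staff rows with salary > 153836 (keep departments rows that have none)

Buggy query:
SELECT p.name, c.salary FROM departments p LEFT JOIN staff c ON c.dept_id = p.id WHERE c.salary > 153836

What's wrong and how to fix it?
Bug: Filtering c.salary in WHERE discards the NULL rows produced by LEFT JOIN, turning it into an inner join

Fix: Put 'c.salary > 153836' in the JOIN's ON clause instead of WHERE

Corrected query:
SELECT p.name, c.salary FROM departments p LEFT JOIN staff c ON c.dept_id = p.id AND c.salary > 153836

Result:
name      | salary
----------+-------
Sales     | 158798
Sales     | 173868
Legal     | NULL  
Marketing | 175685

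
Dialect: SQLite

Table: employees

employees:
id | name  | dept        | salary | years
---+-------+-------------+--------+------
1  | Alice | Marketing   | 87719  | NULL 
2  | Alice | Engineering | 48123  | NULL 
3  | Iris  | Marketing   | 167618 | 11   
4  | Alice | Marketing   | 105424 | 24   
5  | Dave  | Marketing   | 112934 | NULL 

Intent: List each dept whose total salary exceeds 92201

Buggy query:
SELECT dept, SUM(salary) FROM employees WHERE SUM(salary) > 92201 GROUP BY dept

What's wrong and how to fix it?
Bug: Aggregate functions cannot appear in a WHERE clause

Fix: Use HAVING (which filters groups after aggregation) instead of WHERE

Corrected query:
SELECT dept, SUM(salary) FROM employees GROUP BY dept HAVING SUM(salary) > 92201

Result:
dept      | SUM(salary)
----------+------------
Marketing | 473695     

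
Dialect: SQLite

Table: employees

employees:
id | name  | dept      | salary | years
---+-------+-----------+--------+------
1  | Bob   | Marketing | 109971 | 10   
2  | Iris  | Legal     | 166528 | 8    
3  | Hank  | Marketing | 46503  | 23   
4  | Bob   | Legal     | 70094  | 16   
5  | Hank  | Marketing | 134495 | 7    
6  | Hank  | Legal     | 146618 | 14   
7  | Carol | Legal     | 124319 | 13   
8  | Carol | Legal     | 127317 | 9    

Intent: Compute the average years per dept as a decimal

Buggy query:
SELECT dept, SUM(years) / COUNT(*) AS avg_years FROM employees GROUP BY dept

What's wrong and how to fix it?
Bug: SUM(years) and COUNT(*) are both integers; the division truncates the fractional part

Fix: Cast one side to REAL so the division keeps the fractional part

Corrected query:
SELECT dept, SUM(years) * 1.0 / COUNT(*) AS avg_years FROM employees GROUP BY dept

Result:
dept      | avg_years
----------+----------
Legal     | 12       
Marketing | 13.333333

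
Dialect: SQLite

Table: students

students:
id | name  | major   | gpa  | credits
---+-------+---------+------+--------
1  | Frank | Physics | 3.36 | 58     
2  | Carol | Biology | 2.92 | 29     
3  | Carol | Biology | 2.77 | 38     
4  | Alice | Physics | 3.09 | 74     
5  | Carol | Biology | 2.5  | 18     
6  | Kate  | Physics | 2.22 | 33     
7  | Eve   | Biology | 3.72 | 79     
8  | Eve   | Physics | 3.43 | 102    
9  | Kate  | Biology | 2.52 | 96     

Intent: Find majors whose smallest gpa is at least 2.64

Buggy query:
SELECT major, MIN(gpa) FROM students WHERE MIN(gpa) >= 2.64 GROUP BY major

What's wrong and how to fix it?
Bug: Aggregates like MIN are computed per group after WHERE runs

Fix: Use HAVING for the per-group MIN condition

Corrected query:
SELECT major, MIN(gpa) FROM students GROUP BY major HAVING MIN(gpa) >= 2.64

Result:
(no rows)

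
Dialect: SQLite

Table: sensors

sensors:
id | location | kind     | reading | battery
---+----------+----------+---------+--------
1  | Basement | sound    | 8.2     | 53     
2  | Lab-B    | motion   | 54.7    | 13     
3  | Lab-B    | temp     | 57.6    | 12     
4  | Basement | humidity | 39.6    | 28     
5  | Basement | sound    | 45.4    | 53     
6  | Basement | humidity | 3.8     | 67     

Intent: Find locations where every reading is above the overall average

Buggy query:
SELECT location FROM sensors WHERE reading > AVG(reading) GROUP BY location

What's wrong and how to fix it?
Bug: WHERE evaluates per row before aggregation, so AVG() is unavailable

Fix: Use a subquery for AVG and a HAVING MIN(...) filter so the condition holds for every row in the group

Corrected query:
SELECT location FROM sensors GROUP BY location HAVING MIN(reading) > (SELECT AVG(reading) FROM sensors)

Result:
location
--------
Lab-B   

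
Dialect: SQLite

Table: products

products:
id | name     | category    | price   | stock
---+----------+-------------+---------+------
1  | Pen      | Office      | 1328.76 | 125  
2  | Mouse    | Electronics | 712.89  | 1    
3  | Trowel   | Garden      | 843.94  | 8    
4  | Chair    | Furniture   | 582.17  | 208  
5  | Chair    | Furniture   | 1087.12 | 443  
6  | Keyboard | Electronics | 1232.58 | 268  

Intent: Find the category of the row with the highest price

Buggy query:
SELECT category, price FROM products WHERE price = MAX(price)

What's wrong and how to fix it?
Bug: WHERE is evaluated per row; an aggregate over the whole table isn't defined there

Fix: Wrap MAX in a scalar subquery so WHERE compares against a single value

Corrected query:
SELECT category, price FROM products WHERE price = (SELECT MAX(price) FROM products)

Result:
category | price  
---------+--------
Office   | 1328.76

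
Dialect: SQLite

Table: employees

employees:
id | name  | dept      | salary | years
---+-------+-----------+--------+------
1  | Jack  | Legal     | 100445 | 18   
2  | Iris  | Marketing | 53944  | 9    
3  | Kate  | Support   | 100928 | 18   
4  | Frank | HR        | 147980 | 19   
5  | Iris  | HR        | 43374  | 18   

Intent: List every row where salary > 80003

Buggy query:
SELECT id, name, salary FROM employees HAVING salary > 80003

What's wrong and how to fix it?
Bug: HAVING filters the output of aggregation, but this query has no GROUP BY and no aggregate functions, so SQLite rejects it (HAVING clause on a non-aggregate query); the condition here is per row

Fix: Replace HAVING with WHERE since the condition applies to individual rows

Corrected query:
SELECT id, name, salary FROM employees WHERE salary > 80003

Result:
id | name  | salary
---+-------+-------
1  | Jack  | 100445
3  | Kate  | 100928
4  | Frank | 147980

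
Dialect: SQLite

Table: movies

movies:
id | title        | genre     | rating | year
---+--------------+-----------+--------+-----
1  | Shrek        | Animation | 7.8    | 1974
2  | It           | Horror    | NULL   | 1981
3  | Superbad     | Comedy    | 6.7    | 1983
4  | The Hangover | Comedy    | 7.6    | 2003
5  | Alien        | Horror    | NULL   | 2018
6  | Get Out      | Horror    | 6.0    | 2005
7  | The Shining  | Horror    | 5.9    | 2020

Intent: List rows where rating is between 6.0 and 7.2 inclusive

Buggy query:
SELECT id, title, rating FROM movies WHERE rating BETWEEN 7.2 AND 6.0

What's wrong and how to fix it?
Bug: BETWEEN expects the lower bound first; with 7.2 AND 6.0 the range is empty

Fix: Write BETWEEN 6.0 AND 7.2

Corrected query:
SELECT id, title, rating FROM movies WHERE rating BETWEEN 6.0 AND 7.2

Result:
id | title    | rating
---+----------+-------
3  | Superbad | 6.7   
6  | Get Out  | 6     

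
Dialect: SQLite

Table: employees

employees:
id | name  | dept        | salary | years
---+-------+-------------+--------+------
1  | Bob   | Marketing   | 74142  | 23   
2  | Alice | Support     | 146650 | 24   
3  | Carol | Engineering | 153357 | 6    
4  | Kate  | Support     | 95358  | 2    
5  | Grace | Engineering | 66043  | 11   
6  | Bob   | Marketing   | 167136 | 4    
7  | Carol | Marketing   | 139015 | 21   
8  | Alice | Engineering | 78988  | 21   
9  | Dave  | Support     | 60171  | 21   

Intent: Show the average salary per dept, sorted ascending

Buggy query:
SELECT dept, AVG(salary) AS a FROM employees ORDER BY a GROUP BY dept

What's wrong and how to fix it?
Bug: GROUP BY must precede ORDER BY

Fix: Move ORDER BY to the end, after GROUP BY

Corrected query:
SELECT dept, AVG(salary) AS a FROM employees GROUP BY dept ORDER BY a

Result:
dept        | a            
------------+--------------
Engineering | 99462.666667 
Support     | 100726.333333
Marketing   | 126764.333333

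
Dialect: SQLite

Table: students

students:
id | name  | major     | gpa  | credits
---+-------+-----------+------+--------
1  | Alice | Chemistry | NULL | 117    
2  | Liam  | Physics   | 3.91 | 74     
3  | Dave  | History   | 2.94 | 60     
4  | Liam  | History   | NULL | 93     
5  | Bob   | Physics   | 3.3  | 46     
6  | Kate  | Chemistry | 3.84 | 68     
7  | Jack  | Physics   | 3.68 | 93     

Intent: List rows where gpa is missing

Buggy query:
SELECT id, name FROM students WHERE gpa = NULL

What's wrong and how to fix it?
Bug: Comparing to NULL with '=' never matches; NULL = NULL is unknown, not true

Fix: Replace '= NULL' with 'IS NULL'

Corrected query:
SELECT id, name FROM students WHERE gpa IS NULL

Result:
id | name 
---+------
1  | Alice
4  | Liam 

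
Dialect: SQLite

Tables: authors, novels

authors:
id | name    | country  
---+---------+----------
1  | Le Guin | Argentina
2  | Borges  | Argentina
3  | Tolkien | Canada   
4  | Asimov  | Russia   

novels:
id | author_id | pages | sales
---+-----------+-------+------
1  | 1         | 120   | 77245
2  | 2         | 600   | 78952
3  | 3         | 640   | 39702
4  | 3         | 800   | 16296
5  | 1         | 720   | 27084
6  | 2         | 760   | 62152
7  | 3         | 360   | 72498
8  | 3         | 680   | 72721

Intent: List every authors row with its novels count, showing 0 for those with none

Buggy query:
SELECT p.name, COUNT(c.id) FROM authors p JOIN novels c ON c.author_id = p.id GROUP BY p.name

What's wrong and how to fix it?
Bug: An inner join excludes parents with zero children

Fix: Use LEFT JOIN so parents without children still appear (COUNT(c.id) gives 0)

Corrected query:
SELECT p.name, COUNT(c.id) FROM authors p LEFT JOIN novels c ON c.author_id = p.id GROUP BY p.name

Result:
name    | COUNT(c.id)
--------+------------
Asimov  | 0          
Borges  | 2          
Le Guin | 2          
Tolkien | 4          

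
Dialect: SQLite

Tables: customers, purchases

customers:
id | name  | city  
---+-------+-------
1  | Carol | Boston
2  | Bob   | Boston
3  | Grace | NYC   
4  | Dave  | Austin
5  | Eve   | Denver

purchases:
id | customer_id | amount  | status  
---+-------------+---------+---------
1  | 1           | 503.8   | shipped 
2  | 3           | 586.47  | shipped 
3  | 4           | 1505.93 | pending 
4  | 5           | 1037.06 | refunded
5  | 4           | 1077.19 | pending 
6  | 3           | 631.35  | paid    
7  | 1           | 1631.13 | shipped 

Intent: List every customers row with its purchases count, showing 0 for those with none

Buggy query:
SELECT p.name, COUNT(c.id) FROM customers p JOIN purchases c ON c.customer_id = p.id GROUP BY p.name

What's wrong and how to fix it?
Bug: An inner join excludes parents with zero children

Fix: Switch to LEFT JOIN to retain unmatched parent rows

Corrected query:
SELECT p.name, COUNT(c.id) FROM customers p LEFT JOIN purchases c ON c.customer_id = p.id GROUP BY p.name

Result:
name  | COUNT(c.id)
------+------------
Bob   | 0          
Carol | 2          
Dave  | 2          
Eve   | 1          
Grace | 2          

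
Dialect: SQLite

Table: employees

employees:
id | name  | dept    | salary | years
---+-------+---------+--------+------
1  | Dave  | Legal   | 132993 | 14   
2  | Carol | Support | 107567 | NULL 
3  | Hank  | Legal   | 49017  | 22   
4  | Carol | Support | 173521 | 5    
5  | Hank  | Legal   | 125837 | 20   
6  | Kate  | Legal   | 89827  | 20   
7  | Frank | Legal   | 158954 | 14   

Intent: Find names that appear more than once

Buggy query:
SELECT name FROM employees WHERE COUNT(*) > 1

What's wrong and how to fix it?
Bug: COUNT(*) is an aggregate and cannot be used in WHERE

Fix: Group first, then use HAVING for the count condition

Corrected query:
SELECT name FROM employees GROUP BY name HAVING COUNT(*) > 1

Result:
name 
-----
Carol
Hank 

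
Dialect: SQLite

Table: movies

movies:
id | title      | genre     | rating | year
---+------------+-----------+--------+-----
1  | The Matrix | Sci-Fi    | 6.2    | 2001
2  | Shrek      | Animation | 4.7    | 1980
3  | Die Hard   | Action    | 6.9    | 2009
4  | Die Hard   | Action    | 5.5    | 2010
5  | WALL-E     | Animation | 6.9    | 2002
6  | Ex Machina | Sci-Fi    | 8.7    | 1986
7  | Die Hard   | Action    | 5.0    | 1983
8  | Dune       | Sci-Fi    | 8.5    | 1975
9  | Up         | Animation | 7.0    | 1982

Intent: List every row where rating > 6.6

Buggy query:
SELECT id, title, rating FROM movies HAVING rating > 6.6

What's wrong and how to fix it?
Bug: This is a non-aggregate query (no GROUP BY, no aggregates), so in SQLite the HAVING clause is invalid here; a row-level condition belongs in WHERE

Fix: Replace HAVING with WHERE since the condition applies to individual rows

Corrected query:
SELECT id, title, rating FROM movies WHERE rating > 6.6

Result:
id | title      | rating
---+------------+-------
3  | Die Hard   | 6.9   
5  | WALL-E     | 6.9   
6  | Ex Machina | 8.7   
8  | Dune       | 8.5   
9  | Up         | 7     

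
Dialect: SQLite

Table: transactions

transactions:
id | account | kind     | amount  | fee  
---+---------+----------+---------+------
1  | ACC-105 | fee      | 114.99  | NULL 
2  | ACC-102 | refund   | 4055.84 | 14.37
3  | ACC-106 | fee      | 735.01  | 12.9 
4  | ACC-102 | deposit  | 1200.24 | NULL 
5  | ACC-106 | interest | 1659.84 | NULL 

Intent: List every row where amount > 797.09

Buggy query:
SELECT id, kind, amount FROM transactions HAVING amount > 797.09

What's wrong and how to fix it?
Bug: HAVING filters the output of aggregation, but this query has no GROUP BY and no aggregate functions, so SQLite rejects it (HAVING clause on a non-aggregate query); the condition here is per row

Fix: Use WHERE for row-level filtering

Corrected query:
SELECT id, kind, amount FROM transactions WHERE amount > 797.09

Result:
id | kind     | amount 
---+----------+--------
2  | refund   | 4055.84
4  | deposit  | 1200.24
5  | interest | 1659.84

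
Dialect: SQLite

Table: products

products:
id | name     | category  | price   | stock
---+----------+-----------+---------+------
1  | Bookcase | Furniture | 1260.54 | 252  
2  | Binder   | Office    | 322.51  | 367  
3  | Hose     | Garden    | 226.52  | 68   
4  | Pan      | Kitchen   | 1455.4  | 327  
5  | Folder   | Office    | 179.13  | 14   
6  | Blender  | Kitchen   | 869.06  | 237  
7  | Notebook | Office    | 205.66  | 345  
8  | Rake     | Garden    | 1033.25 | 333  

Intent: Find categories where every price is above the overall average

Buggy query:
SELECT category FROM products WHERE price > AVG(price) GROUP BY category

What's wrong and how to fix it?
Bug: WHERE evaluates per row before aggregation, so AVG() is unavailable

Fix: Use a subquery for AVG and a HAVING MIN(...) filter so the condition holds for every row in the group

Corrected query:
SELECT category FROM products GROUP BY category HAVING MIN(price) > (SELECT AVG(price) FROM products)

Result:
category 
---------
Furniture
Kitchen  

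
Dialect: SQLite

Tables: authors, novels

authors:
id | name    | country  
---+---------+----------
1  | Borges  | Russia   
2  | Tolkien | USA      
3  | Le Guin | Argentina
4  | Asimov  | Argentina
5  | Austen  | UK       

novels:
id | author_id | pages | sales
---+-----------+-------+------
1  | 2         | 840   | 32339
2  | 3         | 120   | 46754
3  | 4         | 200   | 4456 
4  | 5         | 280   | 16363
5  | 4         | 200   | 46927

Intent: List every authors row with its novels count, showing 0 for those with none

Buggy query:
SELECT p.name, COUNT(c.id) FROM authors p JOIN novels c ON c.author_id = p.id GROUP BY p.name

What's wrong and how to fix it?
Bug: INNER JOIN drops authors rows that have no matching novels rows

Fix: Use LEFT JOIN so parents without children still appear (COUNT(c.id) gives 0)

Corrected query:
SELECT p.name, COUNT(c.id) FROM authors p LEFT JOIN novels c ON c.author_id = p.id GROUP BY p.name

Result:
name    | COUNT(c.id)
--------+------------
Asimov  | 2          
Austen  | 1          
Borges  | 0          
Le Guin | 1          
Tolkien | 1          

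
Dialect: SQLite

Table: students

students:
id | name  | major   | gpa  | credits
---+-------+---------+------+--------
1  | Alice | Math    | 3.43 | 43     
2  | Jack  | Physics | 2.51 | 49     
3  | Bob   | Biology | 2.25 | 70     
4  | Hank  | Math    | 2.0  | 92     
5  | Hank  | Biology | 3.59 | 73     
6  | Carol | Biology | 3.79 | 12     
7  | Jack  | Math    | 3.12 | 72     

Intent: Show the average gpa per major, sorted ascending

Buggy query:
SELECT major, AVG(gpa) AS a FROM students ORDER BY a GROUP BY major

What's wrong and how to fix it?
Bug: GROUP BY must precede ORDER BY

Fix: Reorder: SELECT … FROM … GROUP BY … ORDER BY …

Corrected query:
SELECT major, AVG(gpa) AS a FROM students GROUP BY major ORDER BY a

Result:
major   | a   
--------+-----
Physics | 2.51
Math    | 2.85
Biology | 3.21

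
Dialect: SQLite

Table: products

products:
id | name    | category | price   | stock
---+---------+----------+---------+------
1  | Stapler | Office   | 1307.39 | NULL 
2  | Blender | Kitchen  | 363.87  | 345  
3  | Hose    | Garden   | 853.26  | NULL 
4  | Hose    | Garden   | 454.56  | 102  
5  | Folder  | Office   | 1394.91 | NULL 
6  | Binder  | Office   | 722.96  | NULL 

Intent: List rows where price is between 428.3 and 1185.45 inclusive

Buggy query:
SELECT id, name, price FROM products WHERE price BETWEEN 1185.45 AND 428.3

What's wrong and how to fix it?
Bug: The bounds are reversed; BETWEEN a AND b requires a <= b to match anything

Fix: Write BETWEEN 428.3 AND 1185.45

Corrected query:
SELECT id, name, price FROM products WHERE price BETWEEN 428.3 AND 1185.45

Result:
id | name   | price 
---+--------+-------
3  | Hose   | 853.26
4  | Hose   | 454.56
6  | Binder | 722.96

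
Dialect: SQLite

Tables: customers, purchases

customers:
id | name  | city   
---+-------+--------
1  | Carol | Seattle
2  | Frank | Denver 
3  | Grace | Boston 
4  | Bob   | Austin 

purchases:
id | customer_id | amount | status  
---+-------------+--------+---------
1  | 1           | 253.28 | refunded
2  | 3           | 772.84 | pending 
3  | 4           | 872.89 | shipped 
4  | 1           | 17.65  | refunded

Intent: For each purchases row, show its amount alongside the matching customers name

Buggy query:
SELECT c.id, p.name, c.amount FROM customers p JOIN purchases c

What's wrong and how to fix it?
Bug: Missing join condition: each purchases row is matched to all customers rows instead of just its own

Fix: Add ON c.customer_id = p.id to the JOIN

Corrected query:
SELECT c.id, p.name, c.amount FROM customers p JOIN purchases c ON c.customer_id = p.id

Result:
id | name  | amount
---+-------+-------
1  | Carol | 253.28
2  | Grace | 772.84
3  | Bob   | 872.89
4  | Carol | 17.65 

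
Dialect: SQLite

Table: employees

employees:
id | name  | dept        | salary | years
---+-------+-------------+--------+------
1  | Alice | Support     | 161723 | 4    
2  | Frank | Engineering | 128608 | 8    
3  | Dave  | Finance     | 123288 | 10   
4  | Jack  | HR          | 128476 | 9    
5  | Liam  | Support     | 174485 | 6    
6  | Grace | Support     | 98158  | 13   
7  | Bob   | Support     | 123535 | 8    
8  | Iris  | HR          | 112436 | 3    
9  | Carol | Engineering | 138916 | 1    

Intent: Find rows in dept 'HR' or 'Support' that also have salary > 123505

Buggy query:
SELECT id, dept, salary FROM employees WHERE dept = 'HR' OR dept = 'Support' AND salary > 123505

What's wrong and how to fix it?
Bug: AND binds tighter than OR, so this parses as dept = 'HR' OR (dept = 'Support' AND salary > 123505)

Fix: Group the OR with parentheses (or use IN), then AND the threshold

Corrected query:
SELECT id, dept, salary FROM employees WHERE (dept = 'HR' OR dept = 'Support') AND salary > 123505

Result:
id | dept    | salary
---+---------+-------
1  | Support | 161723
4  | HR      | 128476
5  | Support | 174485
7  | Support | 123535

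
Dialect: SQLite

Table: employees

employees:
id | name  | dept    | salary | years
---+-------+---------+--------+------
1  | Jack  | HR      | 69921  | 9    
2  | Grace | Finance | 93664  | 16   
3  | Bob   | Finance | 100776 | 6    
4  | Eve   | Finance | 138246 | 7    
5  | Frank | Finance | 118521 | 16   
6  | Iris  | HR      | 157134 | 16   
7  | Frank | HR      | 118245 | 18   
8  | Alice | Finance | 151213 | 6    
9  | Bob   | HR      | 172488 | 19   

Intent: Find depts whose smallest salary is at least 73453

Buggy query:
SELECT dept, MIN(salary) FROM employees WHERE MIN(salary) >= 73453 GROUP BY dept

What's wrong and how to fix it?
Bug: MIN() in WHERE is a misuse of aggregate

Fix: Replace WHERE with HAVING after the GROUP BY

Corrected query:
SELECT dept, MIN(salary) FROM employees GROUP BY dept HAVING MIN(salary) >= 73453

Result:
dept    | MIN(salary)
--------+------------
Finance | 93664      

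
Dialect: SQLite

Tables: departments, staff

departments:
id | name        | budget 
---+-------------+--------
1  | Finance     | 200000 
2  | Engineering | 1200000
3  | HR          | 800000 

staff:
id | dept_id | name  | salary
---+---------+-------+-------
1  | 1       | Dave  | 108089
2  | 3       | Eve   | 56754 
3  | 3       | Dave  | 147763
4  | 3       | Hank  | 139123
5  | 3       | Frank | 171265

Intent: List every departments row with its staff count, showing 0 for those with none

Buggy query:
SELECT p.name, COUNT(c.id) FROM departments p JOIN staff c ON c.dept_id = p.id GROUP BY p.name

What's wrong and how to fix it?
Bug: An inner join excludes parents with zero children

Fix: Switch to LEFT JOIN to retain unmatched parent rows

Corrected query:
SELECT p.name, COUNT(c.id) FROM departments p LEFT JOIN staff c ON c.dept_id = p.id GROUP BY p.name

Result:
name        | COUNT(c.id)
------------+------------
Engineering | 0          
Finance     | 1          
HR          | 4          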